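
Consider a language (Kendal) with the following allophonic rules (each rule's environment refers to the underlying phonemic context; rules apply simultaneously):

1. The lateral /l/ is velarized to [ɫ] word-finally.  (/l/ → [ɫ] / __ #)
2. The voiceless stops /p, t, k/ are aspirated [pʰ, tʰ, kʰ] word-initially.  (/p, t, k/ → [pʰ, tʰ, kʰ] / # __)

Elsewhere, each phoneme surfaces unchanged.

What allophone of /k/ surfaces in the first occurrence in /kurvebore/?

[kʰ]

/k/ (word-initial) occurs word-initially → [kʰ] by rule 2.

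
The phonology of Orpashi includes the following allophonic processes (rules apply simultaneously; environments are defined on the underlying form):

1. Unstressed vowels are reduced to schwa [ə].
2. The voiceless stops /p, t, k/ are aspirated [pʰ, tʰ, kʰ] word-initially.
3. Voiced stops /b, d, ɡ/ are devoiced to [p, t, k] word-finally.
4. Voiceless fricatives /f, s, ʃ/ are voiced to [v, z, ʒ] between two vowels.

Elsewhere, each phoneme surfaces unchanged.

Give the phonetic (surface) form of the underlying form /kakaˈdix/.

/k/ (word-initial) occurs word-initially → [kʰ] by rule 2.
Rule 1 applies to /a/ (between /k/ and /k/: in an unstressed syllable) → [ə].
/k/ — between /a/ and /a/; rule 2 does not apply here → [k].
/a/ — between /k/ and /d/, in an unstressed syllable — surfaces as [ə] (rule 1).
/d/ (between /a/ and /i/) is in the target of rule 3 but the environment (word-finally) is not met → [d].
/i/ (between /d/ and /x/): rule 1 targets it, but not in an unstressed syllable → unchanged [i].

[kʰəkəˈdix]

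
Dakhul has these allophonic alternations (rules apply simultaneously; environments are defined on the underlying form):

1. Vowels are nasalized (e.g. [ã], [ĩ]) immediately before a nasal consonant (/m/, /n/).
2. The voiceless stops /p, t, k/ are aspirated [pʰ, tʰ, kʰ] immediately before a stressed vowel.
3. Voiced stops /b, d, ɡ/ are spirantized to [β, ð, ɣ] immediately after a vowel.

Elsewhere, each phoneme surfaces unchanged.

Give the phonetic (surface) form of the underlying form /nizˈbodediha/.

/n/ (word-initial): no rule targets it → [n].
/i/ (between /n/ and /z/) fails the environment for rule 1, so it stays [i].
/z/ — not in any rule's target class → [z].
/b/ (between /z/ and /o/): rule 3 targets it, but not immediately after a vowel → unchanged [b].
/o/ (between /b/ and /d/) fails the environment for rule 1, so it stays [o].
/d/ (between /o/ and /e/): immediately after a vowel, so rule 3 applies → [ð].
/e/ (between /d/ and /d/) is in the target of rule 1 but the environment (before a nasal consonant) is not met → [e].
/d/ (between /e/ and /i/): immediately after a vowel, so rule 3 applies → [ð].
/i/ (between /d/ and /h/) is in the target of rule 1 but the environment (before a nasal consonant) is not met → [i].
/h/ — not in any rule's target class → [h].
/a/ — word-final; rule 1 does not apply here → [a].

[nizˈboðeðiha]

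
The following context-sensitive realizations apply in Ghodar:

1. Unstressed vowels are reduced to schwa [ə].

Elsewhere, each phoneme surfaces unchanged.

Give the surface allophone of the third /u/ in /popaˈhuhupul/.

/u/ meets the environment for rule 1 (in an unstressed syllable) → [ə].

[ə]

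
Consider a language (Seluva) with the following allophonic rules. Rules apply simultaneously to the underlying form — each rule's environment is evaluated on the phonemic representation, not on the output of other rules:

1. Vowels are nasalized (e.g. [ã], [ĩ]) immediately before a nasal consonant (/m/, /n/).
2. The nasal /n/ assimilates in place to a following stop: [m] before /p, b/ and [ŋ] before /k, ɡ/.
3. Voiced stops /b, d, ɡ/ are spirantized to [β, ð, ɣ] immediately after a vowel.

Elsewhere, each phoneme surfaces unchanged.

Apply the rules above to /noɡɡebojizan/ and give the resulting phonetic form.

[noɣɡeβojizãn]

/n/ (word-initial) fails the environment for rule 2, so it stays [n].
/o/ (between /n/ and /ɡ/) is in the target of rule 1 but the environment (before a nasal consonant) is not met → [o].
/ɡ/ (between /o/ and /ɡ/) occurs immediately after a vowel → [ɣ] by rule 3.
/ɡ/ (between /ɡ/ and /e/): rule 3 targets it, but not immediately after a vowel → unchanged [ɡ].
/e/ — between /ɡ/ and /b/; rule 1 does not apply here → [e].
/b/ — between /e/ and /o/, immediately after a vowel — surfaces as [β] (rule 3).
/o/ (between /b/ and /j/) fails the environment for rule 1, so it stays [o].
/j/ (between /o/ and /i/): no rule targets it → [j].
/i/ (between /j/ and /z/): rule 1 targets it, but not before a nasal consonant → unchanged [i].
/z/ — not in any rule's target class → [z].
/a/ (between /z/ and /n/): before a nasal consonant, so rule 1 applies → [ã].
/n/ (word-final): rule 2 targets it, but not before a labial or velar stop → unchanged [n].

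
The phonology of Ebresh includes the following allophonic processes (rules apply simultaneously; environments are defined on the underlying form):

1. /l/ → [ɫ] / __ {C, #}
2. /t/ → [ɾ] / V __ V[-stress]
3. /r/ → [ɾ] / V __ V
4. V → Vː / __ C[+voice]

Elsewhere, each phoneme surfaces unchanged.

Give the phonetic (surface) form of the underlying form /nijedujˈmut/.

[niːjeːduːjˈmut]

/i/ meets the environment for rule 4 (before a voiced consonant) → [iː].
/e/ — between /j/ and /d/, before a voiced consonant — surfaces as [eː] (rule 4).
/u/ meets the environment for rule 4 (before a voiced consonant) → [uː].
/u/ (between /m/ and /t/): rule 4 targets it, but not before a voiced consonant → unchanged [u].
/t/ (word-final) fails the environment for rule 2, so it stays [t].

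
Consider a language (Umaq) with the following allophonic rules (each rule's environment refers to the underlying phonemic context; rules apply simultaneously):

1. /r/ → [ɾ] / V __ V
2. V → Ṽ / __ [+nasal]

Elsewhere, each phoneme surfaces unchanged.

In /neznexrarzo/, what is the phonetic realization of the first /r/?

[r]

/r/ (between /x/ and /a/): rule 1 targets it, but not between two vowels → unchanged [r].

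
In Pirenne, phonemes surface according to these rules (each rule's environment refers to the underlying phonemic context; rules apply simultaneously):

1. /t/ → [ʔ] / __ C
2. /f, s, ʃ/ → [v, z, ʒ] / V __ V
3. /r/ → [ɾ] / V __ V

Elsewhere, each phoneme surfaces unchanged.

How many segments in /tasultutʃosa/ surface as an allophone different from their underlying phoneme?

Segments that undergo a rule: /s/ → [z] (rule 2); /t/ → [ʔ] (rule 1); /s/ → [z] (rule 2).
All other segments surface unchanged.

3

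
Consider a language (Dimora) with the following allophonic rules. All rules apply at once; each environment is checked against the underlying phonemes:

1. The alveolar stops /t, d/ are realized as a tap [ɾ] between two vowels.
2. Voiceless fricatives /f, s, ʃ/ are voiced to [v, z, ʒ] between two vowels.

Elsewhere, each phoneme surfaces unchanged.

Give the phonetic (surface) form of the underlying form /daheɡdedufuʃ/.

[daheɡdeɾuvuʃ]

/d/ (word-initial) is in the target of rule 1 but the environment (between two vowels) is not met → [d].
/a/ — not in any rule's target class → [a].
/h/ (between /a/ and /e/) is unaffected → [h].
/e/ — not in any rule's target class → [e].
/ɡ/ (between /e/ and /d/) is unaffected → [ɡ].
/d/ — between /ɡ/ and /e/; rule 1 does not apply here → [d].
/e/ — not in any rule's target class → [e].
Rule 1 applies to /d/ (between /e/ and /u/: between two vowels) → [ɾ].
/u/ (between /d/ and /f/) is unaffected → [u].
Rule 2 applies to /f/ (between /u/ and /u/: between two vowels) → [v].
/u/ (between /f/ and /ʃ/) is unaffected → [u].
/ʃ/ — word-final; rule 2 does not apply here → [ʃ].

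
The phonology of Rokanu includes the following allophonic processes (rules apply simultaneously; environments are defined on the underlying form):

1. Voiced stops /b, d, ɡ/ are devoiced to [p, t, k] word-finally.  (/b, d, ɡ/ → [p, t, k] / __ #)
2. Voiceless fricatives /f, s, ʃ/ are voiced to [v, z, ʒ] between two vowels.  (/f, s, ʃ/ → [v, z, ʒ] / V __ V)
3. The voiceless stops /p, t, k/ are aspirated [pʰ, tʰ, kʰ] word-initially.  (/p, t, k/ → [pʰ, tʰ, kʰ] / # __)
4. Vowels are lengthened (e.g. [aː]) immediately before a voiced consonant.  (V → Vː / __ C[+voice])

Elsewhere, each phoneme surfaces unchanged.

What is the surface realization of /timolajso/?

Rule 3 applies to /t/ (word-initial: word-initially) → [tʰ].
/i/ meets the environment for rule 4 (before a voiced consonant) → [iː].
/m/ stays [m].
/o/ (between /m/ and /l/) occurs before a voiced consonant → [oː] by rule 4.
/l/ (between /o/ and /a/): no rule targets it → [l].
/a/ (between /l/ and /j/) occurs before a voiced consonant → [aː] by rule 4.
/j/ (between /a/ and /s/) is unaffected → [j].
/s/ — between /j/ and /o/; rule 2 does not apply here → [s].
/o/ (word-final) is in the target of rule 4 but the environment (before a voiced consonant) is not met → [o].

[tʰiːmoːlaːjso]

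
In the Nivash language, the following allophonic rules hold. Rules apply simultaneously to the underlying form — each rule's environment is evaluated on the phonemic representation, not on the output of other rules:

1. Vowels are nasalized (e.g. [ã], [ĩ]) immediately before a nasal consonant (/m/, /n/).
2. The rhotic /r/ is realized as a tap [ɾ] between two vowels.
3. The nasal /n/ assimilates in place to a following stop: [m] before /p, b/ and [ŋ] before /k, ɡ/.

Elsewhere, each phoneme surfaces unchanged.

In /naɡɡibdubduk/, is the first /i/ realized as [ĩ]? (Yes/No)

/i/ — between /ɡ/ and /b/; rule 1 does not apply here → [i].
The actual realization is [i], not [ĩ].

No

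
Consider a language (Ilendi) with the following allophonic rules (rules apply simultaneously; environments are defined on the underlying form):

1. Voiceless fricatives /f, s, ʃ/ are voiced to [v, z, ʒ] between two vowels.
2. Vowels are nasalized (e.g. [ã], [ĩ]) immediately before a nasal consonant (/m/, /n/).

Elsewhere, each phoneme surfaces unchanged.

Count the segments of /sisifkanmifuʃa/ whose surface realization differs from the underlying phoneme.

4

Segments that undergo a rule: /s/ → [z] (rule 1); /a/ → [ã] (rule 2); /f/ → [v] (rule 1); /ʃ/ → [ʒ] (rule 1).
All other segments surface unchanged.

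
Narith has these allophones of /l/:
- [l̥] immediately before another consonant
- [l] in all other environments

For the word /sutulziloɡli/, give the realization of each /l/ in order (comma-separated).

Occurrence 1 (position 5): immediately before another consonant → [l̥].
Occurrence 2 (position 8): no conditioning environment matches → elsewhere allophone [l].
Occurrence 3 (position 11): no conditioning environment matches → elsewhere allophone [l].

[l̥], [l], [l]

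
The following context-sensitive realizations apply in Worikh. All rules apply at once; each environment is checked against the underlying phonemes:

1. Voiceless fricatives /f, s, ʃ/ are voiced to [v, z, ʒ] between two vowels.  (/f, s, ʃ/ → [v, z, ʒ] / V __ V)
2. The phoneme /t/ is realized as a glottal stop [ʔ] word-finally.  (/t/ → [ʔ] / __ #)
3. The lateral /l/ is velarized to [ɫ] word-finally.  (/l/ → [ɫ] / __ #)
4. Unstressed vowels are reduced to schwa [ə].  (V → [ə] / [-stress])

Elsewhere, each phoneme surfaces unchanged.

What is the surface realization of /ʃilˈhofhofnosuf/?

[ʃəlˈhofhəfnəzəf]

/ʃ/ (word-initial) is in the target of rule 1 but the environment (between two vowels) is not met → [ʃ].
/i/ meets the environment for rule 4 (in an unstressed syllable) → [ə].
/l/ — between /i/ and /h/; rule 3 does not apply here → [l].
/h/ — not in any rule's target class → [h].
/o/ — between /h/ and /f/; rule 4 does not apply here → [o].
/f/ (between /o/ and /h/) fails the environment for rule 1, so it stays [f].
/h/ stays [h].
/o/ meets the environment for rule 4 (in an unstressed syllable) → [ə].
/f/ (between /o/ and /n/) is in the target of rule 1 but the environment (between two vowels) is not met → [f].
/n/ (between /f/ and /o/): no rule targets it → [n].
Rule 4 applies to /o/ (between /n/ and /s/: in an unstressed syllable) → [ə].
/s/ (between /o/ and /u/) occurs between two vowels → [z] by rule 1.
Rule 4 applies to /u/ (between /s/ and /f/: in an unstressed syllable) → [ə].
/f/ (word-final) is in the target of rule 1 but the environment (between two vowels) is not met → [f].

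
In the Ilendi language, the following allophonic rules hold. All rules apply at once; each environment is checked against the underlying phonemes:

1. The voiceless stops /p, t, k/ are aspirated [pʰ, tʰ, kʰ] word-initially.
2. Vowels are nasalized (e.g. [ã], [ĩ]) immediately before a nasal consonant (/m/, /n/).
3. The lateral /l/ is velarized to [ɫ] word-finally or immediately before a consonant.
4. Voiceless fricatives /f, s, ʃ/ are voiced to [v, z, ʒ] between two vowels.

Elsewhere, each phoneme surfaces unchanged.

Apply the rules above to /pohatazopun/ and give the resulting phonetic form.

/p/ (word-initial) occurs word-initially → [pʰ] by rule 1.
/o/ (between /p/ and /h/) fails the environment for rule 2, so it stays [o].
/h/ (between /o/ and /a/) is unaffected → [h].
/a/ (between /h/ and /t/): rule 2 targets it, but not before a nasal consonant → unchanged [a].
/t/ (between /a/ and /a/) fails the environment for rule 1, so it stays [t].
/a/ — between /t/ and /z/; rule 2 does not apply here → [a].
/z/ (between /a/ and /o/): no rule targets it → [z].
/o/ (between /z/ and /p/): rule 2 targets it, but not before a nasal consonant → unchanged [o].
/p/ (between /o/ and /u/) fails the environment for rule 1, so it stays [p].
/u/ (between /p/ and /n/) occurs before a nasal consonant → [ũ] by rule 2.
/n/ (word-final) is unaffected → [n].

[pʰohatazopũn]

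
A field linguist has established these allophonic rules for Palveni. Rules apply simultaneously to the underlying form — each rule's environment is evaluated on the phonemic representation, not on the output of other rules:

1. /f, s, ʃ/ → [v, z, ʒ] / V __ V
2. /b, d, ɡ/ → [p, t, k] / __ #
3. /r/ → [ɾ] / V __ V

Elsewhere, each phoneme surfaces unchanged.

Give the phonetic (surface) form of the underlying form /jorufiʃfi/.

[joɾuviʃfi]

/r/ meets the environment for rule 3 (between two vowels) → [ɾ].
Rule 1 applies to /f/ (between /u/ and /i/: between two vowels) → [v].
/ʃ/ (between /i/ and /f/) is in the target of rule 1 but the environment (between two vowels) is not met → [ʃ].
/f/ (between /ʃ/ and /i/): rule 1 targets it, but not between two vowels → unchanged [f].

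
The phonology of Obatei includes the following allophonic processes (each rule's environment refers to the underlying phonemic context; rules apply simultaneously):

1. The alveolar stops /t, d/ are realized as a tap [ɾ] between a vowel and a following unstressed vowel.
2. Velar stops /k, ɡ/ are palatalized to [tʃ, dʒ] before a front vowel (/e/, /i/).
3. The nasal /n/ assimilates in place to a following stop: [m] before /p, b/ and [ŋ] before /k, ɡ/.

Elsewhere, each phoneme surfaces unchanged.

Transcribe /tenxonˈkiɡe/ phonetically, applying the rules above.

/t/ — word-initial; rule 1 does not apply here → [t].
/e/ (between /t/ and /n/) is unaffected → [e].
/n/ (between /e/ and /x/) is in the target of rule 3 but the environment (before a labial or velar stop) is not met → [n].
/x/ — not in any rule's target class → [x].
/o/ stays [o].
/n/ — between /o/ and /k/, before a labial or velar stop — surfaces as [ŋ] (rule 3).
/k/ (between /n/ and /i/) occurs before a front vowel → [tʃ] by rule 2.
/i/ stays [i].
/ɡ/ (between /i/ and /e/) occurs before a front vowel → [dʒ] by rule 2.
/e/ — not in any rule's target class → [e].

[tenxoŋˈtʃidʒe]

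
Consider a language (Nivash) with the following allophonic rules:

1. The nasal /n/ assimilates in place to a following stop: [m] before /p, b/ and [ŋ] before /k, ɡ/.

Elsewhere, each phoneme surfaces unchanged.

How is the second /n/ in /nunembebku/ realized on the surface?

/n/ — between /u/ and /e/; rule 1 does not apply here → [n].

[n]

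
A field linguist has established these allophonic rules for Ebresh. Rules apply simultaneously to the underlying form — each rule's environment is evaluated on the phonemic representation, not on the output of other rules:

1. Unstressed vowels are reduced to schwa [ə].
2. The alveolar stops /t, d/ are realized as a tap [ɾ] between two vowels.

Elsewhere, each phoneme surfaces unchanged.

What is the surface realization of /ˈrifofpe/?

/i/ (between /r/ and /f/): rule 1 targets it, but not in an unstressed syllable → unchanged [i].
/o/ meets the environment for rule 1 (in an unstressed syllable) → [ə].
/e/ meets the environment for rule 1 (in an unstressed syllable) → [ə].

[ˈrifəfpə]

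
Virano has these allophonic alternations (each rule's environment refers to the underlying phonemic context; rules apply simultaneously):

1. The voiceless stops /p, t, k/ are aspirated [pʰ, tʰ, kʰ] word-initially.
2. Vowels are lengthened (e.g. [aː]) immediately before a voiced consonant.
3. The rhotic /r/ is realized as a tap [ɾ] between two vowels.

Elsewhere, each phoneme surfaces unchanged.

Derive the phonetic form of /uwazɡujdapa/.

[uːwaːzɡuːjdapa]

/u/ meets the environment for rule 2 (before a voiced consonant) → [uː].
/a/ meets the environment for rule 2 (before a voiced consonant) → [aː].
/u/ meets the environment for rule 2 (before a voiced consonant) → [uː].
/a/ (between /d/ and /p/) fails the environment for rule 2, so it stays [a].
/p/ — between /a/ and /a/; rule 1 does not apply here → [p].
/a/ — word-final; rule 2 does not apply here → [a].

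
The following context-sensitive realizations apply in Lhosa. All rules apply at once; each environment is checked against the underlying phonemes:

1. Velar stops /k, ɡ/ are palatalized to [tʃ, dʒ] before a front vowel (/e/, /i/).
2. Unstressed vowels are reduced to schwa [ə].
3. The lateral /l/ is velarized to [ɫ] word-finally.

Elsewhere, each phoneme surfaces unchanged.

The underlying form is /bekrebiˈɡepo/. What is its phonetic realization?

/b/ — not in any rule's target class → [b].
/e/ — between /b/ and /k/, in an unstressed syllable — surfaces as [ə] (rule 2).
/k/ (between /e/ and /r/) is in the target of rule 1 but the environment (before a front vowel) is not met → [k].
/r/ (between /k/ and /e/): no rule targets it → [r].
/e/ — between /r/ and /b/, in an unstressed syllable — surfaces as [ə] (rule 2).
/b/ stays [b].
/i/ (between /b/ and /ɡ/) occurs in an unstressed syllable → [ə] by rule 2.
/ɡ/ — between /i/ and /e/, before a front vowel — surfaces as [dʒ] (rule 1).
/e/ (between /ɡ/ and /p/) is in the target of rule 2 but the environment (in an unstressed syllable) is not met → [e].
/p/ (between /e/ and /o/) is unaffected → [p].
/o/ meets the environment for rule 2 (in an unstressed syllable) → [ə].

[bəkrəbəˈdʒepə]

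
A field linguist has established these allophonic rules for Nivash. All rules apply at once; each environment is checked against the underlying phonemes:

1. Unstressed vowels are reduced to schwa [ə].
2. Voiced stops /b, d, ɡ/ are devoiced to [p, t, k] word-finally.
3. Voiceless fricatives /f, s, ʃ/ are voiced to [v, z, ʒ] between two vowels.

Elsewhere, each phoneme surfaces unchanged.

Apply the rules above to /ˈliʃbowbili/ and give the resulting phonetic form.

[ˈliʃbəwbələ]

/l/ — not in any rule's target class → [l].
/i/ (between /l/ and /ʃ/) is in the target of rule 1 but the environment (in an unstressed syllable) is not met → [i].
/ʃ/ (between /i/ and /b/) fails the environment for rule 3, so it stays [ʃ].
/b/ (between /ʃ/ and /o/) is in the target of rule 2 but the environment (word-finally) is not met → [b].
Rule 1 applies to /o/ (between /b/ and /w/: in an unstressed syllable) → [ə].
/w/ — not in any rule's target class → [w].
/b/ (between /w/ and /i/) is in the target of rule 2 but the environment (word-finally) is not met → [b].
/i/ (between /b/ and /l/): in an unstressed syllable, so rule 1 applies → [ə].
/l/ (between /i/ and /i/) is unaffected → [l].
Rule 1 applies to /i/ (word-final: in an unstressed syllable) → [ə].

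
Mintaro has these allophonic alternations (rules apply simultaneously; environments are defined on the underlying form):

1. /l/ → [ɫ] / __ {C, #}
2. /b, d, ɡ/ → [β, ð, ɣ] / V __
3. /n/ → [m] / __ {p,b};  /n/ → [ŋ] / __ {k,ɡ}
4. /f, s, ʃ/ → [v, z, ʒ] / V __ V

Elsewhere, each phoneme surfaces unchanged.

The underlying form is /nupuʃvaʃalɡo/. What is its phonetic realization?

[nupuʃvaʒaɫɡo]

/n/ — word-initial; rule 3 does not apply here → [n].
/u/ (between /n/ and /p/) is unaffected → [u].
/p/ — not in any rule's target class → [p].
/u/ (between /p/ and /ʃ/): no rule targets it → [u].
/ʃ/ (between /u/ and /v/) is in the target of rule 4 but the environment (between two vowels) is not met → [ʃ].
/v/ stays [v].
/a/ — not in any rule's target class → [a].
/ʃ/ (between /a/ and /a/): between two vowels, so rule 4 applies → [ʒ].
/a/ stays [a].
/l/ — between /a/ and /ɡ/, word-finally or immediately before a consonant — surfaces as [ɫ] (rule 1).
/ɡ/ — between /l/ and /o/; rule 2 does not apply here → [ɡ].
/o/ (word-final): no rule targets it → [o].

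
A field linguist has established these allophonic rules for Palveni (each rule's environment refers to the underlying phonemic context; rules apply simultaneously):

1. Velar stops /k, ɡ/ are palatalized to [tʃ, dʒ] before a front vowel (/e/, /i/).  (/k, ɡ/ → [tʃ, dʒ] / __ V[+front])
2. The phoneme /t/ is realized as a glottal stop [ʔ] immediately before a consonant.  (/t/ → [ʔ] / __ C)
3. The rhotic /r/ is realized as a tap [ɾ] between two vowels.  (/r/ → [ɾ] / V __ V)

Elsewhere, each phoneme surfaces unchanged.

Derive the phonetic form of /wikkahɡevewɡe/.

[wikkahdʒevewdʒe]

/w/ — not in any rule's target class → [w].
/i/ — not in any rule's target class → [i].
/k/ (between /i/ and /k/) is in the target of rule 1 but the environment (before a front vowel) is not met → [k].
/k/ (between /k/ and /a/) fails the environment for rule 1, so it stays [k].
/a/ (between /k/ and /h/): no rule targets it → [a].
/h/ (between /a/ and /ɡ/): no rule targets it → [h].
/ɡ/ — between /h/ and /e/, before a front vowel — surfaces as [dʒ] (rule 1).
/e/ (between /ɡ/ and /v/): no rule targets it → [e].
/v/ — not in any rule's target class → [v].
/e/ stays [e].
/w/ (between /e/ and /ɡ/): no rule targets it → [w].
/ɡ/ meets the environment for rule 1 (before a front vowel) → [dʒ].
/e/ (word-final): no rule targets it → [e].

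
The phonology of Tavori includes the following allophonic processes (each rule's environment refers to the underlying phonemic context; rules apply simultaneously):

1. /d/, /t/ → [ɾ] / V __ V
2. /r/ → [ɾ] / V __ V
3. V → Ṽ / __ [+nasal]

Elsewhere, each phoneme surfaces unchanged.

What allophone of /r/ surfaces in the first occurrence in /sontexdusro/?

[r]

/r/ (between /s/ and /o/): rule 2 targets it, but not between two vowels → unchanged [r].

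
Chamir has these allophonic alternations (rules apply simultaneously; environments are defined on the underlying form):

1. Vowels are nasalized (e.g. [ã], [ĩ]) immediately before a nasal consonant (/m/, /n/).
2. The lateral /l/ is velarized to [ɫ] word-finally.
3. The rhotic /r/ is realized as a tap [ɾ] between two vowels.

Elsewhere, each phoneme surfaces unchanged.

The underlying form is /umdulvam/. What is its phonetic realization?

/u/ — word-initial, before a nasal consonant — surfaces as [ũ] (rule 1).
/u/ (between /d/ and /l/): rule 1 targets it, but not before a nasal consonant → unchanged [u].
/l/ — between /u/ and /v/; rule 2 does not apply here → [l].
Rule 1 applies to /a/ (between /v/ and /m/: before a nasal consonant) → [ã].

[ũmdulvãm]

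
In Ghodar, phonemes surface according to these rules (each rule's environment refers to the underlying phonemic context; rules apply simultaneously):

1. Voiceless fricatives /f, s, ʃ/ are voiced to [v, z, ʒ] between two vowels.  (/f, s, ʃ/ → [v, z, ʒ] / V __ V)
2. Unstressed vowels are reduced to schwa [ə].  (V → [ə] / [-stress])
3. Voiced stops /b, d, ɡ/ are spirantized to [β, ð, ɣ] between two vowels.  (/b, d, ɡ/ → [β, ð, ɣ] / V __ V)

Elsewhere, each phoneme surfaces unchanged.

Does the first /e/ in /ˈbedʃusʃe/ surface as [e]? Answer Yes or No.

Yes

/e/ — between /b/ and /d/; rule 2 does not apply here → [e].
The actual realization is [e], which matches [e].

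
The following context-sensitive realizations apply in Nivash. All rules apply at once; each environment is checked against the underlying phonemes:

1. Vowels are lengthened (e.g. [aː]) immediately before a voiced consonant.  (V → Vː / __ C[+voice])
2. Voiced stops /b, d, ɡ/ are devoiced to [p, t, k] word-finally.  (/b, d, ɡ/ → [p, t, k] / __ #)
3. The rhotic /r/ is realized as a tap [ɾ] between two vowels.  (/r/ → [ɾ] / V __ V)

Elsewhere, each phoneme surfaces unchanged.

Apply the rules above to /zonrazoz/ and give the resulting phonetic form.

[zoːnraːzoːz]

/z/ stays [z].
Rule 1 applies to /o/ (between /z/ and /n/: before a voiced consonant) → [oː].
/n/ (between /o/ and /r/): no rule targets it → [n].
/r/ (between /n/ and /a/): rule 3 targets it, but not between two vowels → unchanged [r].
/a/ (between /r/ and /z/) occurs before a voiced consonant → [aː] by rule 1.
/z/ (between /a/ and /o/) is unaffected → [z].
/o/ (between /z/ and /z/) occurs before a voiced consonant → [oː] by rule 1.
/z/ stays [z].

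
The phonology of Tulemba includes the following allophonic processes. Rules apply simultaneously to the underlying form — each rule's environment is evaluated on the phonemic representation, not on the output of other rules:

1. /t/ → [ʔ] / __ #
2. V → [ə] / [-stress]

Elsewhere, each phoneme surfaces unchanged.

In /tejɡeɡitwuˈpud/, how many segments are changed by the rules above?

4

Segments that undergo a rule: /e/ → [ə] (rule 2); /e/ → [ə] (rule 2); /i/ → [ə] (rule 2); /u/ → [ə] (rule 2).
All other segments surface unchanged.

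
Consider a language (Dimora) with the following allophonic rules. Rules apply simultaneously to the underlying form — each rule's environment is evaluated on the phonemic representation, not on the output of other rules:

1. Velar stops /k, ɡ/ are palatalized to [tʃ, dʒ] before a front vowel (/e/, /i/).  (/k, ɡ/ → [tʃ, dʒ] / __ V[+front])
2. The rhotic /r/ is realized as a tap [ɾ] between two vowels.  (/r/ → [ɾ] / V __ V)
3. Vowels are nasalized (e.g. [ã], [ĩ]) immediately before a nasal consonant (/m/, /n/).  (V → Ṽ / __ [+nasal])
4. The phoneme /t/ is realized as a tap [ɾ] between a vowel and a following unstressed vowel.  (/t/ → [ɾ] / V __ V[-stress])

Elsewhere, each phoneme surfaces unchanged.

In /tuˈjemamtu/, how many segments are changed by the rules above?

Segments that undergo a rule: /e/ → [ẽ] (rule 3); /a/ → [ã] (rule 3).
All other segments surface unchanged.

2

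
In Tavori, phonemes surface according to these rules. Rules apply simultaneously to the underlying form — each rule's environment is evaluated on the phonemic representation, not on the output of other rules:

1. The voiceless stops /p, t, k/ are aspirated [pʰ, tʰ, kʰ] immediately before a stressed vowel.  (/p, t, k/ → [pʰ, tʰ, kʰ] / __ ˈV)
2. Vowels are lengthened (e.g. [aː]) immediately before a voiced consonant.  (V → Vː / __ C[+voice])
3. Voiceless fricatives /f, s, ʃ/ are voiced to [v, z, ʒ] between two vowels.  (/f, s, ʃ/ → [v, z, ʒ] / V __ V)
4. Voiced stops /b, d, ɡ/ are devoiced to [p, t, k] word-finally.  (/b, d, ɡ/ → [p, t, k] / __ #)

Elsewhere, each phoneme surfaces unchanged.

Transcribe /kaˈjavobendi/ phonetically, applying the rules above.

/k/ (word-initial) is in the target of rule 1 but the environment (immediately before a stressed vowel) is not met → [k].
/a/ meets the environment for rule 2 (before a voiced consonant) → [aː].
/j/ (between /a/ and /a/) is unaffected → [j].
/a/ — between /j/ and /v/, before a voiced consonant — surfaces as [aː] (rule 2).
/v/ (between /a/ and /o/) is unaffected → [v].
/o/ (between /v/ and /b/): before a voiced consonant, so rule 2 applies → [oː].
/b/ — between /o/ and /e/; rule 4 does not apply here → [b].
/e/ meets the environment for rule 2 (before a voiced consonant) → [eː].
/n/ (between /e/ and /d/) is unaffected → [n].
/d/ (between /n/ and /i/): rule 4 targets it, but not word-finally → unchanged [d].
/i/ (word-final) fails the environment for rule 2, so it stays [i].

[kaːˈjaːvoːbeːndi]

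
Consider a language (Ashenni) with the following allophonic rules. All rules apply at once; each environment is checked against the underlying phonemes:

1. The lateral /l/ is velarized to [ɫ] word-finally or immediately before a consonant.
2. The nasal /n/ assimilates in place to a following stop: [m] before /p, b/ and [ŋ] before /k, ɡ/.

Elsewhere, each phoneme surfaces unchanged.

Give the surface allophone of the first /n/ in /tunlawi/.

[n]

/n/ (between /u/ and /l/) fails the environment for rule 2, so it stays [n].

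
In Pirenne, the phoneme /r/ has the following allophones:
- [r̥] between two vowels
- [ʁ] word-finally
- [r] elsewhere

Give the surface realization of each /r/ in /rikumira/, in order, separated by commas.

[r], [r̥]

Occurrence 1 (position 1): no conditioning environment matches → elsewhere allophone [r].
Occurrence 2 (position 7): between two vowels → [r̥].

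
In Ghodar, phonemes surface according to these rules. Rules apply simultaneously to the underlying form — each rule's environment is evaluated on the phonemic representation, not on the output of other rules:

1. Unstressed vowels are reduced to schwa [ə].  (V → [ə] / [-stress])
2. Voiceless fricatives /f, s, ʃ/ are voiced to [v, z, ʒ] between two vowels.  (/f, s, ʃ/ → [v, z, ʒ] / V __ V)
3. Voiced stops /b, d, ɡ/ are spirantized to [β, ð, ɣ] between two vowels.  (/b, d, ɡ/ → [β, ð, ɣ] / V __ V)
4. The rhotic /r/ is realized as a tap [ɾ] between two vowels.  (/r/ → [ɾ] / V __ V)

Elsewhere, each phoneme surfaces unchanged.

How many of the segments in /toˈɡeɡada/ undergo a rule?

Segments that undergo a rule: /o/ → [ə] (rule 1); /ɡ/ → [ɣ] (rule 3); /ɡ/ → [ɣ] (rule 3); /a/ → [ə] (rule 1); /d/ → [ð] (rule 3); /a/ → [ə] (rule 1).
All other segments surface unchanged.

6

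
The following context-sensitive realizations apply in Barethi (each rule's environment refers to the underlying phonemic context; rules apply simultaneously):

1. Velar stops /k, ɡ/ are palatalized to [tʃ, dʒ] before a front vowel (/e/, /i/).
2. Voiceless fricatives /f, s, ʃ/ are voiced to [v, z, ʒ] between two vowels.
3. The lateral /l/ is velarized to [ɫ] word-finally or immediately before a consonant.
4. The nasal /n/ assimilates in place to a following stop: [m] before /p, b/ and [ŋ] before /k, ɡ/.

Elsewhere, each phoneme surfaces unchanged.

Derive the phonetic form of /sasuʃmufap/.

[sazuʃmuvap]

/s/ (word-initial) is in the target of rule 2 but the environment (between two vowels) is not met → [s].
/a/ stays [a].
/s/ (between /a/ and /u/) occurs between two vowels → [z] by rule 2.
/u/ (between /s/ and /ʃ/): no rule targets it → [u].
/ʃ/ — between /u/ and /m/; rule 2 does not apply here → [ʃ].
/m/ (between /ʃ/ and /u/) is unaffected → [m].
/u/ (between /m/ and /f/): no rule targets it → [u].
/f/ (between /u/ and /a/) occurs between two vowels → [v] by rule 2.
/a/ (between /f/ and /p/): no rule targets it → [a].
/p/ (word-final): no rule targets it → [p].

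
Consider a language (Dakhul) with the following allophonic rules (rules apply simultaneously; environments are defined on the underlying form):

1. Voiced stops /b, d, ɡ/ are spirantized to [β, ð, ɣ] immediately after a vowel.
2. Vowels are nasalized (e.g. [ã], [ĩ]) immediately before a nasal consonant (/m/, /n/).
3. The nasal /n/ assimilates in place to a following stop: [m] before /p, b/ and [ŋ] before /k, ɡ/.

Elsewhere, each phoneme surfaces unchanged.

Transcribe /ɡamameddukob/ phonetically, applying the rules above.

[ɡãmãmeðdukoβ]

/ɡ/ (word-initial): rule 1 targets it, but not immediately after a vowel → unchanged [ɡ].
/a/ — between /ɡ/ and /m/, before a nasal consonant — surfaces as [ã] (rule 2).
/m/ (between /a/ and /a/) is unaffected → [m].
/a/ (between /m/ and /m/): before a nasal consonant, so rule 2 applies → [ã].
/m/ stays [m].
/e/ (between /m/ and /d/): rule 2 targets it, but not before a nasal consonant → unchanged [e].
/d/ (between /e/ and /d/) occurs immediately after a vowel → [ð] by rule 1.
/d/ (between /d/ and /u/) is in the target of rule 1 but the environment (immediately after a vowel) is not met → [d].
/u/ (between /d/ and /k/): rule 2 targets it, but not before a nasal consonant → unchanged [u].
/k/ (between /u/ and /o/): no rule targets it → [k].
/o/ (between /k/ and /b/) is in the target of rule 2 but the environment (before a nasal consonant) is not met → [o].
/b/ (word-final): immediately after a vowel, so rule 1 applies → [β].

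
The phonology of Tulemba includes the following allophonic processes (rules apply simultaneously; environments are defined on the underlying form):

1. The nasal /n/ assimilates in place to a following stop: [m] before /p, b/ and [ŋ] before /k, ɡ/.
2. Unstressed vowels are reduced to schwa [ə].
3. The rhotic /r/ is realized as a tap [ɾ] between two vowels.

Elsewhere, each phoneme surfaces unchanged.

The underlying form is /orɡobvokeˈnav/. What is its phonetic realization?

[ərɡəbvəkəˈnav]

/o/ (word-initial): in an unstressed syllable, so rule 2 applies → [ə].
/r/ (between /o/ and /ɡ/) fails the environment for rule 3, so it stays [r].
/o/ (between /ɡ/ and /b/) occurs in an unstressed syllable → [ə] by rule 2.
/o/ meets the environment for rule 2 (in an unstressed syllable) → [ə].
/e/ (between /k/ and /n/) occurs in an unstressed syllable → [ə] by rule 2.
/n/ (between /e/ and /a/): rule 1 targets it, but not before a labial or velar stop → unchanged [n].
/a/ (between /n/ and /v/) is in the target of rule 2 but the environment (in an unstressed syllable) is not met → [a].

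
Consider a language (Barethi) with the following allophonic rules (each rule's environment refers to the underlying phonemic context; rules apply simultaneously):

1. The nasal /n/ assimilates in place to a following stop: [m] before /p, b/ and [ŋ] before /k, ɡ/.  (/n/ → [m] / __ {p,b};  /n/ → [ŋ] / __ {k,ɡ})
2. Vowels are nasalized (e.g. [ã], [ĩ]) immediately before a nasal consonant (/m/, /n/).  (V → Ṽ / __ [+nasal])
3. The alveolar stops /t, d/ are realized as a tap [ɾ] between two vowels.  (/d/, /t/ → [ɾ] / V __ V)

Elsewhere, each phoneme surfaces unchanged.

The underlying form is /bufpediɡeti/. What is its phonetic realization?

/b/ — not in any rule's target class → [b].
/u/ — between /b/ and /f/; rule 2 does not apply here → [u].
/f/ — not in any rule's target class → [f].
/p/ (between /f/ and /e/): no rule targets it → [p].
/e/ — between /p/ and /d/; rule 2 does not apply here → [e].
/d/ (between /e/ and /i/) occurs between two vowels → [ɾ] by rule 3.
/i/ — between /d/ and /ɡ/; rule 2 does not apply here → [i].
/ɡ/ (between /i/ and /e/) is unaffected → [ɡ].
/e/ (between /ɡ/ and /t/) fails the environment for rule 2, so it stays [e].
/t/ (between /e/ and /i/): between two vowels, so rule 3 applies → [ɾ].
/i/ (word-final) fails the environment for rule 2, so it stays [i].

[bufpeɾiɡeɾi]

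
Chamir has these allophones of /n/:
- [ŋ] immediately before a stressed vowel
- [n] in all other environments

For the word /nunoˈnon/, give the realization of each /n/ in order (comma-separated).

[n], [n], [ŋ], [n]

Occurrence 1 (position 1): no conditioning environment matches → elsewhere allophone [n].
Occurrence 2 (position 3): no conditioning environment matches → elsewhere allophone [n].
Occurrence 3 (position 5): immediately before a stressed vowel → [ŋ].
Occurrence 4 (position 7): no conditioning environment matches → elsewhere allophone [n].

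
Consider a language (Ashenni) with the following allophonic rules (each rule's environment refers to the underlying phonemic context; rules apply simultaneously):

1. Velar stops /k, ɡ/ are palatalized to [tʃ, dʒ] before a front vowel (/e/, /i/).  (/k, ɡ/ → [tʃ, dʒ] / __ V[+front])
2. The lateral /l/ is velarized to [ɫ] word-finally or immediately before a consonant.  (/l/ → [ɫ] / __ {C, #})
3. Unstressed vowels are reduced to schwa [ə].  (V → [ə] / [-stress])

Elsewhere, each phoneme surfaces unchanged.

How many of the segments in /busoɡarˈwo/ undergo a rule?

Segments that undergo a rule: /u/ → [ə] (rule 3); /o/ → [ə] (rule 3); /a/ → [ə] (rule 3).
All other segments surface unchanged.

3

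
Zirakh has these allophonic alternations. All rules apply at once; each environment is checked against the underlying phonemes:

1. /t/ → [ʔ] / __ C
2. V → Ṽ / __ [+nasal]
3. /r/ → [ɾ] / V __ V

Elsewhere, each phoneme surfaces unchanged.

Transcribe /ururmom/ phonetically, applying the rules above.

[uɾurmõm]

/u/ (word-initial) is in the target of rule 2 but the environment (before a nasal consonant) is not met → [u].
/r/ meets the environment for rule 3 (between two vowels) → [ɾ].
/u/ (between /r/ and /r/) is in the target of rule 2 but the environment (before a nasal consonant) is not met → [u].
/r/ (between /u/ and /m/) is in the target of rule 3 but the environment (between two vowels) is not met → [r].
/m/ stays [m].
Rule 2 applies to /o/ (between /m/ and /m/: before a nasal consonant) → [õ].
/m/ — not in any rule's target class → [m].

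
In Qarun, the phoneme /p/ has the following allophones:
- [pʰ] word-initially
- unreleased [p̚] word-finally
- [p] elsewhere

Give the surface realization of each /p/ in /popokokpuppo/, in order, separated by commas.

[pʰ], [p], [p], [p], [p]

Occurrence 1 (position 1): word-initially → [pʰ].
Occurrence 2 (position 3): no conditioning environment matches → elsewhere allophone [p].
Occurrence 3 (position 8): no conditioning environment matches → elsewhere allophone [p].
Occurrence 4 (position 10): no conditioning environment matches → elsewhere allophone [p].
Occurrence 5 (position 11): no conditioning environment matches → elsewhere allophone [p].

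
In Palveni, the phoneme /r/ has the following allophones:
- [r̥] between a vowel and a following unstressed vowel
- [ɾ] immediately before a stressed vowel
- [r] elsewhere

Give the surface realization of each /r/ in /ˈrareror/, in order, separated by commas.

Occurrence 1 (position 1): immediately before a stressed vowel → [ɾ].
Occurrence 2 (position 3): between a vowel and a following unstressed vowel → [r̥].
Occurrence 3 (position 5): between a vowel and a following unstressed vowel → [r̥].
Occurrence 4 (position 7): no conditioning environment matches → elsewhere allophone [r].

[ɾ], [r̥], [r̥], [r]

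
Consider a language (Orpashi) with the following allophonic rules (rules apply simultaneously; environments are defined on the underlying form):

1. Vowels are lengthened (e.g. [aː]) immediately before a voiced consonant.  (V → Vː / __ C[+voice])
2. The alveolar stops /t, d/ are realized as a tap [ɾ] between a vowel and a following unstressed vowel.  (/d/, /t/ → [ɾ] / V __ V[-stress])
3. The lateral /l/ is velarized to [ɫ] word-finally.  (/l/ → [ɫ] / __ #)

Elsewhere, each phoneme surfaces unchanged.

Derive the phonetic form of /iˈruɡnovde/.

[iːˈruːɡnoːvde]

/i/ meets the environment for rule 1 (before a voiced consonant) → [iː].
/r/ stays [r].
/u/ (between /r/ and /ɡ/): before a voiced consonant, so rule 1 applies → [uː].
/ɡ/ — not in any rule's target class → [ɡ].
/n/ (between /ɡ/ and /o/): no rule targets it → [n].
/o/ (between /n/ and /v/) occurs before a voiced consonant → [oː] by rule 1.
/v/ (between /o/ and /d/): no rule targets it → [v].
/d/ — between /v/ and /e/; rule 2 does not apply here → [d].
/e/ (word-final) is in the target of rule 1 but the environment (before a voiced consonant) is not met → [e].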